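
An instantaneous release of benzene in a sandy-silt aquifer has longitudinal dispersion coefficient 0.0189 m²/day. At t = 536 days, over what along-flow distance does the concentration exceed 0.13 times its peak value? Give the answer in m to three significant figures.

18.2 m

The plume is Gaussian with σ = √(2Dt) = √(2 × 0.0189 × 536) = 4.501 m.
C/C_peak = exp(−Δx²/(2σ²)) = 0.13 ⇒ Δx = σ·√(−2 ln 0.13) = 4.501 × 2.020 = 9.092 m.
Width = 2Δx = 18.2 m.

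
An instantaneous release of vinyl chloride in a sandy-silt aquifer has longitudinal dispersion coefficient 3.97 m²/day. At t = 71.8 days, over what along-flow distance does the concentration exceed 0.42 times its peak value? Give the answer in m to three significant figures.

62.9 m

The plume is Gaussian with σ = √(2Dt) = √(2 × 3.97 × 71.8) = 23.88 m.
C/C_peak = exp(−Δx²/(2σ²)) = 0.42 ⇒ Δx = σ·√(−2 ln 0.42) = 23.88 × 1.317 = 31.45 m.
Width = 2Δx = 62.9 m.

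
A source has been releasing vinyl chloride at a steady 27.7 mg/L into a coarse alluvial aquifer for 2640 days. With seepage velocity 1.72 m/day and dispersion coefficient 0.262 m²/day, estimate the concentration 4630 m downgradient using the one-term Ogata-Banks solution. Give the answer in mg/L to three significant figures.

For a continuous step input, C/C₀ ≈ ½·erfc((x−vt)/(2√(Dt))).
vt = 1.72 × 2640 = 4540.8 m and 2√(Dt) = 2√(0.262 × 2640) = 52.60 m.
Argument (x−vt)/(2√(Dt)) = (4630 − 4540.8)/52.60 = 1.696; ½·erfc(1.696) = 0.008231.
C = 27.7 × 0.008231 = 0.228 mg/L.

0.228 mg/L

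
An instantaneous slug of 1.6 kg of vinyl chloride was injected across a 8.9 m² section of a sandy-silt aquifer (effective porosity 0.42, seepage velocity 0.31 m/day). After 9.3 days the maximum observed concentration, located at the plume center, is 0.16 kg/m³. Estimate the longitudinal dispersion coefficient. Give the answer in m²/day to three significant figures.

0.0612 m²/day

At the plume center C_max = M/(n_e·A·√(4πDt)), so D = M²/(4πt·(n_e·A·C_max)²).
n_e·A·C_max = 0.42 × 8.9 × 0.16 = 0.5981 kg/m.
D = 1.6²/(4π × 9.3 × 0.5981²) = 0.0612 m²/day.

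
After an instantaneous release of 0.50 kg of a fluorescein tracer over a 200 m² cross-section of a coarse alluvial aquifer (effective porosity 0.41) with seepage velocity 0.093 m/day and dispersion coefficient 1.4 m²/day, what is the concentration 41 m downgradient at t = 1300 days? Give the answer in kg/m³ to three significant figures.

1.68e-05 kg/m³

For an instantaneous plane source, C(x,t) = M/(n_e·A·√(4πDt)) · exp(−(x−vt)²/(4Dt)), with n_e·A the pore (flow) area.
Plume center vt = 0.093 × 1300 = 120.9 m, so the well at 41 m is 79.9 m upgradient of the peak.
√(4πDt) = 151.2 m, giving peak height M/(n_e·A·√(4πDt)) = 0.50/(0.41 × 200 × 151.2) = 4.033e-05 kg/m³.
(x−vt)²/(4Dt) = (-79.9)²/(4 × 1.4 × 1300) = 0.8769; exp(−0.8769) = 0.4161.
C = 4.033e-05 × 0.4161 = 1.68e-05 kg/m³.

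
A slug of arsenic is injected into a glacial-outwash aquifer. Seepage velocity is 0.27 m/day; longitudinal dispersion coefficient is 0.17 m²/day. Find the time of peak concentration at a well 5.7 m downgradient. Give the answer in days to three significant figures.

18.9 days

For the 1D instantaneous-source solution, setting ∂C/∂t = 0 at fixed x gives v²t² + 2Dt − x² = 0, so t = (√(D² + v²x²) − D)/v².
√(D² + v²x²) = √(0.17² + 0.27² × 5.7²) = 1.548; v² = 0.0729.
t = (1.548 − 0.17)/0.0729 = 18.9 days (vs. the pure-advection estimate x/v = 21.1 d).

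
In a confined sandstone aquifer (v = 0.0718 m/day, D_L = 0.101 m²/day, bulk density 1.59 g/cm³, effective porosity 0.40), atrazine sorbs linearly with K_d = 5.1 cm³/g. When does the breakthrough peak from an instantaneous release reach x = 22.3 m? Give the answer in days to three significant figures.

Retardation factor R = 1 + ρ_b·K_d/n = 1 + 1.59 × 5.1/0.40 = 21.27.
Sorption retards both mechanisms: v_R = v/R = 0.003376 m/day, D_R = D/R = 0.004748 m²/day.
Peak time from v_R²t² + 2D_R t − x² = 0: t = (√(D_R² + v_R²x²) − D_R)/v_R².
√(D_R² + v_R²x²) = √(0.004748² + 0.003376² × 22.3²) = 0.07543; v_R² = 1.140e-05.
t = (0.07543 − 0.004748)/1.140e-05 = 6200 days.

6200 days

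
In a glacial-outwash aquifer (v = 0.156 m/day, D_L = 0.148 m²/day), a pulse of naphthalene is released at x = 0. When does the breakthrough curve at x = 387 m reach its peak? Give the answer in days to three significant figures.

For the 1D instantaneous-source solution, setting ∂C/∂t = 0 at fixed x gives v²t² + 2Dt − x² = 0, so t = (√(D² + v²x²) − D)/v².
√(D² + v²x²) = √(0.148² + 0.156² × 387²) = 60.37; v² = 0.024336.
t = (60.37 − 0.148)/0.024336 = 2470 days (vs. the pure-advection estimate x/v = 2480 d).

2470 days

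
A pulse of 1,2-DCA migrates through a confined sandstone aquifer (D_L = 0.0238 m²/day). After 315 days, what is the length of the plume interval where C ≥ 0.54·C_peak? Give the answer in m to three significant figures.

8.60 m

The plume is Gaussian with σ = √(2Dt) = √(2 × 0.0238 × 315) = 3.872 m.
C/C_peak = exp(−Δx²/(2σ²)) = 0.54 ⇒ Δx = σ·√(−2 ln 0.54) = 3.872 × 1.110 = 4.298 m.
Width = 2Δx = 8.60 m.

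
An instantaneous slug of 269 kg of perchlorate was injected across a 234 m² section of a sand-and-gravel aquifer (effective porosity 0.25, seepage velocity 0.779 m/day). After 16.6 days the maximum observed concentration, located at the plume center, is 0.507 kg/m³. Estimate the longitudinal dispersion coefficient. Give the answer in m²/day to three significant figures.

0.394 m²/day

At the plume center C_max = M/(n_e·A·√(4πDt)), so D = M²/(4πt·(n_e·A·C_max)²).
n_e·A·C_max = 0.25 × 234 × 0.507 = 29.66 kg/m.
D = 269²/(4π × 16.6 × 29.66²) = 0.394 m²/day.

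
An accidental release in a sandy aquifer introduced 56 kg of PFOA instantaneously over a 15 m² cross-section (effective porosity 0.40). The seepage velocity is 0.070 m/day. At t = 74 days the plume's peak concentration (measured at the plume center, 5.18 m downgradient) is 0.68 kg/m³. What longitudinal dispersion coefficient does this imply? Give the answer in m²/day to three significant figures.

At the plume center C_max = M/(n_e·A·√(4πDt)), so D = M²/(4πt·(n_e·A·C_max)²).
n_e·A·C_max = 0.40 × 15 × 0.68 = 4.080 kg/m.
D = 56²/(4π × 74 × 4.080²) = 0.203 m²/day.

0.203 m²/day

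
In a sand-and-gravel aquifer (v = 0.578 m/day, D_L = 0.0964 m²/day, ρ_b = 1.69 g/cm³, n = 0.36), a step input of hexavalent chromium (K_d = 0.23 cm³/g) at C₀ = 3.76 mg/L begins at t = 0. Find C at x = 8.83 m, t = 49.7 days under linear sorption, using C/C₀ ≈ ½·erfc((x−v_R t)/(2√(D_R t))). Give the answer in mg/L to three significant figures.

3.72 mg/L

Retardation factor R = 1 + ρ_b·K_d/n = 1 + 1.69 × 0.23/0.36 = 2.080.
Sorption retards both mechanisms: v_R = v/R = 0.2779 m/day, D_R = D/R = 0.04635 m²/day.
v_R·t = 0.2779 × 49.7 = 13.81163 m; 2√(D_R t) = 3.036 m; argument = (8.83 − 13.81163)/3.036 = -1.641.
C = C₀ × ½·erfc(-1.641) = 3.76 × 0.9898 = 3.72 mg/L.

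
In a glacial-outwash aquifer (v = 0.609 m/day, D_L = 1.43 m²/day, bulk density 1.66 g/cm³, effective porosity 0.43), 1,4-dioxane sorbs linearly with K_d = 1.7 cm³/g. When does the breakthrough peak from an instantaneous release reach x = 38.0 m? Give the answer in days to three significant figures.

Retardation factor R = 1 + ρ_b·K_d/n = 1 + 1.66 × 1.7/0.43 = 7.563.
Sorption retards both mechanisms: v_R = v/R = 0.08052 m/day, D_R = D/R = 0.1891 m²/day.
Peak time from v_R²t² + 2D_R t − x² = 0: t = (√(D_R² + v_R²x²) − D_R)/v_R².
√(D_R² + v_R²x²) = √(0.1891² + 0.08052² × 38.0²) = 3.066; v_R² = 0.006483.
t = (3.066 − 0.1891)/0.006483 = 444 days.

444 days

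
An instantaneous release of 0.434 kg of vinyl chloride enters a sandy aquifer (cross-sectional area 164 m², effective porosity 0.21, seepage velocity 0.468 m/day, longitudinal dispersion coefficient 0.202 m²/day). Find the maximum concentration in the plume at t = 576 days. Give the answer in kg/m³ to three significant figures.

0.000330 kg/m³

The peak of an instantaneous 1D plume sits at x = vt; there the Gaussian factor is 1 and C_max = M/(n_e·A·√(4πDt)), where n_e·A is the pore area the mass is dissolved in.
√(4πDt) = √(4π × 0.202 × 576) = 38.24 m, so C_max = 0.434/(0.21 × 164 × 38.24) = 0.000330 kg/m³.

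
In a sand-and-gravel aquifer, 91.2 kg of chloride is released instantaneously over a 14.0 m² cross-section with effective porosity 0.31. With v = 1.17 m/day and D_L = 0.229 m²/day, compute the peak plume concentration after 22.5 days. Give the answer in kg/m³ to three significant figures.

2.61 kg/m³

The peak of an instantaneous 1D plume sits at x = vt; there the Gaussian factor is 1 and C_max = M/(n_e·A·√(4πDt)), where n_e·A is the pore area the mass is dissolved in.
√(4πDt) = √(4π × 0.229 × 22.5) = 8.047 m, so C_max = 91.2/(0.31 × 14.0 × 8.047) = 2.61 kg/m³.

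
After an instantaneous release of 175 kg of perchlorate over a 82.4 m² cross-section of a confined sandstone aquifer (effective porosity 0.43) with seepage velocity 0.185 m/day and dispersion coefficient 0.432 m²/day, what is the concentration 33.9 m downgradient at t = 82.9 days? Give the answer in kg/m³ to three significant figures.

0.0210 kg/m³

For an instantaneous plane source, C(x,t) = M/(n_e·A·√(4πDt)) · exp(−(x−vt)²/(4Dt)), with n_e·A the pore (flow) area.
Plume center vt = 0.185 × 82.9 = 15.3365 m, so the well at 33.9 m is 18.5635 m downgradient of the peak.
√(4πDt) = 21.21 m, giving peak height M/(n_e·A·√(4πDt)) = 175/(0.43 × 82.4 × 21.21) = 0.2329 kg/m³.
(x−vt)²/(4Dt) = (18.5635)²/(4 × 0.432 × 82.9) = 2.406; exp(−2.406) = 0.09018.
C = 0.2329 × 0.09018 = 0.0210 kg/m³.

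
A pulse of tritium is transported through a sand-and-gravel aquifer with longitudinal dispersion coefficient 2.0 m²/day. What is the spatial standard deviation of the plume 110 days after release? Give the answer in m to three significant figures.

Dispersive spreading gives a Gaussian with σ² = 2Dt; advection only shifts the center.
σ = √(2 × 2.0 × 110) = 21.0 m.

21.0 m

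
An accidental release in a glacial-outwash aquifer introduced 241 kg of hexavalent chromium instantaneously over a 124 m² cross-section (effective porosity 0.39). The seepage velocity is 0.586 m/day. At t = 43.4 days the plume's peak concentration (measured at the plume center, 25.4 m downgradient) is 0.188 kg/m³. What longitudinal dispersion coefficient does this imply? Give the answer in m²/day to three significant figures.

1.29 m²/day

At the plume center C_max = M/(n_e·A·√(4πDt)), so D = M²/(4πt·(n_e·A·C_max)²).
n_e·A·C_max = 0.39 × 124 × 0.188 = 9.092 kg/m.
D = 241²/(4π × 43.4 × 9.092²) = 1.29 m²/day.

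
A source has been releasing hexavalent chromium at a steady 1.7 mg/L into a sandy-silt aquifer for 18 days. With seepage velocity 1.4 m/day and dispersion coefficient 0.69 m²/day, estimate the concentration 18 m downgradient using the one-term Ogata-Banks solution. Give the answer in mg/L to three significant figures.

1.57 mg/L

For a continuous step input, C/C₀ ≈ ½·erfc((x−vt)/(2√(Dt))).
vt = 1.4 × 18 = 25.2 m and 2√(Dt) = 2√(0.69 × 18) = 7.048 m.
Argument (x−vt)/(2√(Dt)) = (18 − 25.2)/7.048 = -1.022; ½·erfc(-1.022) = 0.9258.
C = 1.7 × 0.9258 = 1.57 mg/L.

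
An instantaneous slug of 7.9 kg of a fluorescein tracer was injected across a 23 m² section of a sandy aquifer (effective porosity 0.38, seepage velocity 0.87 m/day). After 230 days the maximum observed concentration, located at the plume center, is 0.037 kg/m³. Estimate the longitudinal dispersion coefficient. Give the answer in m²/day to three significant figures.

At the plume center C_max = M/(n_e·A·√(4πDt)), so D = M²/(4πt·(n_e·A·C_max)²).
n_e·A·C_max = 0.38 × 23 × 0.037 = 0.3234 kg/m.
D = 7.9²/(4π × 230 × 0.3234²) = 0.206 m²/day.

0.206 m²/day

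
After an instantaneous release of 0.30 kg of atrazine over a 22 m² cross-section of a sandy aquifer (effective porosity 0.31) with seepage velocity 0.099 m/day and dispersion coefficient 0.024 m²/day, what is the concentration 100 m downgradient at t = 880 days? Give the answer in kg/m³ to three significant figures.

0.000379 kg/m³

For an instantaneous plane source, C(x,t) = M/(n_e·A·√(4πDt)) · exp(−(x−vt)²/(4Dt)), with n_e·A the pore (flow) area.
Plume center vt = 0.099 × 880 = 87.12 m, so the well at 100 m is 12.88 m downgradient of the peak.
√(4πDt) = 16.29 m, giving peak height M/(n_e·A·√(4πDt)) = 0.30/(0.31 × 22 × 16.29) = 0.002700 kg/m³.
(x−vt)²/(4Dt) = (12.88)²/(4 × 0.024 × 880) = 1.964; exp(−1.964) = 0.1403.
C = 0.002700 × 0.1403 = 0.000379 kg/m³.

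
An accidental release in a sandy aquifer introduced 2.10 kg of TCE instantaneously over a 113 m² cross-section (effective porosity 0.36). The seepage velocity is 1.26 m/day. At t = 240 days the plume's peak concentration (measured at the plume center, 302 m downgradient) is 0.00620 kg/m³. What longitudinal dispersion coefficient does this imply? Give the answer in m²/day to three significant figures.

0.0230 m²/day

At the plume center C_max = M/(n_e·A·√(4πDt)), so D = M²/(4πt·(n_e·A·C_max)²).
n_e·A·C_max = 0.36 × 113 × 0.00620 = 0.2522 kg/m.
D = 2.10²/(4π × 240 × 0.2522²) = 0.0230 m²/day.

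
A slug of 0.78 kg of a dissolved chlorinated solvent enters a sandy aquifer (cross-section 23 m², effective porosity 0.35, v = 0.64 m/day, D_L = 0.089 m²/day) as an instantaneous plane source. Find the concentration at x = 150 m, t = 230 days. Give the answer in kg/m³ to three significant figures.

For an instantaneous plane source, C(x,t) = M/(n_e·A·√(4πDt)) · exp(−(x−vt)²/(4Dt)), with n_e·A the pore (flow) area.
Plume center vt = 0.64 × 230 = 147.2 m, so the well at 150 m is 2.8 m downgradient of the peak.
√(4πDt) = 16.04 m, giving peak height M/(n_e·A·√(4πDt)) = 0.78/(0.35 × 23 × 16.04) = 0.006041 kg/m³.
(x−vt)²/(4Dt) = (2.8)²/(4 × 0.089 × 230) = 0.09575; exp(−0.09575) = 0.9087.
C = 0.006041 × 0.9087 = 0.00549 kg/m³.

0.00549 kg/m³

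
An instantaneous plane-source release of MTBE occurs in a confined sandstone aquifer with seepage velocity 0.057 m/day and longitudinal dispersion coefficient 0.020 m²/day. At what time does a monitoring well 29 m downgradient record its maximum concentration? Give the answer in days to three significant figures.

503 days

For the 1D instantaneous-source solution, setting ∂C/∂t = 0 at fixed x gives v²t² + 2Dt − x² = 0, so t = (√(D² + v²x²) − D)/v².
√(D² + v²x²) = √(0.020² + 0.057² × 29²) = 1.653; v² = 0.003249.
t = (1.653 − 0.020)/0.003249 = 503 days (vs. the pure-advection estimate x/v = 509 d).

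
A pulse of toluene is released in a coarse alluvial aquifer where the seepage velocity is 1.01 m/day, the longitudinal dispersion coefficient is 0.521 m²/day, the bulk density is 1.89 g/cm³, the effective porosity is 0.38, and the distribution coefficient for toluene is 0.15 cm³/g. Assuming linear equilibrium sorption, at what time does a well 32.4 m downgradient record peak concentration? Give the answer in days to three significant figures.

55.1 days

Retardation factor R = 1 + ρ_b·K_d/n = 1 + 1.89 × 0.15/0.38 = 1.746.
Sorption retards both mechanisms: v_R = v/R = 0.5785 m/day, D_R = D/R = 0.2984 m²/day.
Peak time from v_R²t² + 2D_R t − x² = 0: t = (√(D_R² + v_R²x²) − D_R)/v_R².
√(D_R² + v_R²x²) = √(0.2984² + 0.5785² × 32.4²) = 18.75; v_R² = 0.3347.
t = (18.75 − 0.2984)/0.3347 = 55.1 days.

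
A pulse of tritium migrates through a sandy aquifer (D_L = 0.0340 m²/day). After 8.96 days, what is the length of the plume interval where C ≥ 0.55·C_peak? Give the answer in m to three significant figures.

1.71 m

The plume is Gaussian with σ = √(2Dt) = √(2 × 0.0340 × 8.96) = 0.7806 m.
C/C_peak = exp(−Δx²/(2σ²)) = 0.55 ⇒ Δx = σ·√(−2 ln 0.55) = 0.7806 × 1.093 = 0.8532 m.
Width = 2Δx = 1.71 m.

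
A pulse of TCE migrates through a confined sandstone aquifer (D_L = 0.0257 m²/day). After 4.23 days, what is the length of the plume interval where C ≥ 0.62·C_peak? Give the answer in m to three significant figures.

The plume is Gaussian with σ = √(2Dt) = √(2 × 0.0257 × 4.23) = 0.4663 m.
C/C_peak = exp(−Δx²/(2σ²)) = 0.62 ⇒ Δx = σ·√(−2 ln 0.62) = 0.4663 × 0.9778 = 0.4559 m.
Width = 2Δx = 0.912 m.

0.912 m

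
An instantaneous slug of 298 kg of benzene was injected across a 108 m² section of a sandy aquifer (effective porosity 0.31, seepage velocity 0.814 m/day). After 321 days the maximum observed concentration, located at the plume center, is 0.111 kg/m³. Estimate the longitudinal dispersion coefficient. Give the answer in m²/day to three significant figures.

At the plume center C_max = M/(n_e·A·√(4πDt)), so D = M²/(4πt·(n_e·A·C_max)²).
n_e·A·C_max = 0.31 × 108 × 0.111 = 3.716 kg/m.
D = 298²/(4π × 321 × 3.716²) = 1.59 m²/day.

1.59 m²/day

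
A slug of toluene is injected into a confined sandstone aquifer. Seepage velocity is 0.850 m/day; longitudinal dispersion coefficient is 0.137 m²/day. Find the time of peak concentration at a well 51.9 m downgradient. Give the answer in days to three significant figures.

60.9 days

For the 1D instantaneous-source solution, setting ∂C/∂t = 0 at fixed x gives v²t² + 2Dt − x² = 0, so t = (√(D² + v²x²) − D)/v².
√(D² + v²x²) = √(0.137² + 0.850² × 51.9²) = 44.12; v² = 0.7225.
t = (44.12 − 0.137)/0.7225 = 60.9 days (vs. the pure-advection estimate x/v = 61.1 d).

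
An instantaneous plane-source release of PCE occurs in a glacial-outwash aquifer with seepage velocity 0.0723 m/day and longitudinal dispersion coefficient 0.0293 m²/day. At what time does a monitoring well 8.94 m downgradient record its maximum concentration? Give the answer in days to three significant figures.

118 days

For the 1D instantaneous-source solution, setting ∂C/∂t = 0 at fixed x gives v²t² + 2Dt − x² = 0, so t = (√(D² + v²x²) − D)/v².
√(D² + v²x²) = √(0.0293² + 0.0723² × 8.94²) = 0.6470; v² = 0.00522729.
t = (0.6470 − 0.0293)/0.00522729 = 118 days (vs. the pure-advection estimate x/v = 124 d).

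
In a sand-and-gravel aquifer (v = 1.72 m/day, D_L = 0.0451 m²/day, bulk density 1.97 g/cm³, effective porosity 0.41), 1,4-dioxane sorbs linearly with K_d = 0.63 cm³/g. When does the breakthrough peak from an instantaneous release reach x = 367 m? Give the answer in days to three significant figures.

Retardation factor R = 1 + ρ_b·K_d/n = 1 + 1.97 × 0.63/0.41 = 4.027.
Sorption retards both mechanisms: v_R = v/R = 0.4271 m/day, D_R = D/R = 0.01120 m²/day.
Peak time from v_R²t² + 2D_R t − x² = 0: t = (√(D_R² + v_R²x²) − D_R)/v_R².
√(D_R² + v_R²x²) = √(0.01120² + 0.4271² × 367²) = 156.7; v_R² = 0.1824.
t = (156.7 − 0.01120)/0.1824 = 859 days.

859 days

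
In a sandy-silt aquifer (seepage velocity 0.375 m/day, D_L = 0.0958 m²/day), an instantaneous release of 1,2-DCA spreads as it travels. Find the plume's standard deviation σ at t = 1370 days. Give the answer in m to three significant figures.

Dispersive spreading gives a Gaussian with σ² = 2Dt; advection only shifts the center.
σ = √(2 × 0.0958 × 1370) = 16.2 m.

16.2 m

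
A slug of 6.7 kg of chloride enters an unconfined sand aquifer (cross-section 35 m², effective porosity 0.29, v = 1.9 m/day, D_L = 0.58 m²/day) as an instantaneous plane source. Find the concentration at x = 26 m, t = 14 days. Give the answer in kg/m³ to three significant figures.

0.0646 kg/m³

For an instantaneous plane source, C(x,t) = M/(n_e·A·√(4πDt)) · exp(−(x−vt)²/(4Dt)), with n_e·A the pore (flow) area.
Plume center vt = 1.9 × 14 = 26.6 m, so the well at 26 m is 0.6 m upgradient of the peak.
√(4πDt) = 10.10 m, giving peak height M/(n_e·A·√(4πDt)) = 6.7/(0.29 × 35 × 10.10) = 0.06536 kg/m³.
(x−vt)²/(4Dt) = (-0.6)²/(4 × 0.58 × 14) = 0.01108; exp(−0.01108) = 0.9890.
C = 0.06536 × 0.9890 = 0.0646 kg/m³.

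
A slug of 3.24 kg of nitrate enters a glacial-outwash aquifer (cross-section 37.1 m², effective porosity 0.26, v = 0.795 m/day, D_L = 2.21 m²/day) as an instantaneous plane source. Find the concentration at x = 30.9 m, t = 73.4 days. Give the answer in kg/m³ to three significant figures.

0.00233 kg/m³

For an instantaneous plane source, C(x,t) = M/(n_e·A·√(4πDt)) · exp(−(x−vt)²/(4Dt)), with n_e·A the pore (flow) area.
Plume center vt = 0.795 × 73.4 = 58.353 m, so the well at 30.9 m is 27.453 m upgradient of the peak.
√(4πDt) = 45.15 m, giving peak height M/(n_e·A·√(4πDt)) = 3.24/(0.26 × 37.1 × 45.15) = 0.007439 kg/m³.
(x−vt)²/(4Dt) = (-27.453)²/(4 × 2.21 × 73.4) = 1.162; exp(−1.162) = 0.3129.
C = 0.007439 × 0.3129 = 0.00233 kg/m³.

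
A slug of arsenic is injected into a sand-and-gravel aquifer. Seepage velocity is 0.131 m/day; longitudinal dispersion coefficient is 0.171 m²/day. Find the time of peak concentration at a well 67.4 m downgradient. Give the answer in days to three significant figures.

For the 1D instantaneous-source solution, setting ∂C/∂t = 0 at fixed x gives v²t² + 2Dt − x² = 0, so t = (√(D² + v²x²) − D)/v².
√(D² + v²x²) = √(0.171² + 0.131² × 67.4²) = 8.831; v² = 0.017161.
t = (8.831 − 0.171)/0.017161 = 505 days (vs. the pure-advection estimate x/v = 515 d).

505 days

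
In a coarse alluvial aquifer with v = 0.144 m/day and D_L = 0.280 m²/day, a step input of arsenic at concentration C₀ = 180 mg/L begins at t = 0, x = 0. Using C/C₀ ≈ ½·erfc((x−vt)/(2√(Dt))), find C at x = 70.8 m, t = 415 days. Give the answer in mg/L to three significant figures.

For a continuous step input, C/C₀ ≈ ½·erfc((x−vt)/(2√(Dt))).
vt = 0.144 × 415 = 59.76 m and 2√(Dt) = 2√(0.280 × 415) = 21.56 m.
Argument (x−vt)/(2√(Dt)) = (70.8 − 59.76)/21.56 = 0.5121; ½·erfc(0.5121) = 0.2345.
C = 180 × 0.2345 = 42.2 mg/L.

42.2 mg/L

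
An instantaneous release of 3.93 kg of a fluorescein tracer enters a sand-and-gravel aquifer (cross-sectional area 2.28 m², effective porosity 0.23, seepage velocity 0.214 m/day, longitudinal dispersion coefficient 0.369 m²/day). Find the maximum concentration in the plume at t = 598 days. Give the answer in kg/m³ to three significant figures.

The peak of an instantaneous 1D plume sits at x = vt; there the Gaussian factor is 1 and C_max = M/(n_e·A·√(4πDt)), where n_e·A is the pore area the mass is dissolved in.
√(4πDt) = √(4π × 0.369 × 598) = 52.66 m, so C_max = 3.93/(0.23 × 2.28 × 52.66) = 0.142 kg/m³.

0.142 kg/m³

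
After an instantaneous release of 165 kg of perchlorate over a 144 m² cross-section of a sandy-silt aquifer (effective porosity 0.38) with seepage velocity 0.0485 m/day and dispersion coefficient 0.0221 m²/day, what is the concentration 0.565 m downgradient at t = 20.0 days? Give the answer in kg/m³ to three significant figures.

For an instantaneous plane source, C(x,t) = M/(n_e·A·√(4πDt)) · exp(−(x−vt)²/(4Dt)), with n_e·A the pore (flow) area.
Plume center vt = 0.0485 × 20.0 = 0.97 m, so the well at 0.565 m is 0.405 m upgradient of the peak.
√(4πDt) = 2.357 m, giving peak height M/(n_e·A·√(4πDt)) = 165/(0.38 × 144 × 2.357) = 1.279 kg/m³.
(x−vt)²/(4Dt) = (-0.405)²/(4 × 0.0221 × 20.0) = 0.09277; exp(−0.09277) = 0.9114.
C = 1.279 × 0.9114 = 1.17 kg/m³.

1.17 kg/m³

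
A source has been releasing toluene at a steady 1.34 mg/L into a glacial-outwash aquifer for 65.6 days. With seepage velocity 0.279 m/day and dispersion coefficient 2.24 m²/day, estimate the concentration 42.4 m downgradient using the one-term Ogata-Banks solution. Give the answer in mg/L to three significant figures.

0.107 mg/L

For a continuous step input, C/C₀ ≈ ½·erfc((x−vt)/(2√(Dt))).
vt = 0.279 × 65.6 = 18.3024 m and 2√(Dt) = 2√(2.24 × 65.6) = 24.24 m.
Argument (x−vt)/(2√(Dt)) = (42.4 − 18.3024)/24.24 = 0.9941; ½·erfc(0.9941) = 0.07988.
C = 1.34 × 0.07988 = 0.107 mg/L.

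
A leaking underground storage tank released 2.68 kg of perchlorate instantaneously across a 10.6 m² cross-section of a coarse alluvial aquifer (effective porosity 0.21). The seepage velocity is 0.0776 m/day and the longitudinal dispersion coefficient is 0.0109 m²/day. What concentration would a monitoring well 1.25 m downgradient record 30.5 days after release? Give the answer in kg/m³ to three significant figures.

0.231 kg/m³

For an instantaneous plane source, C(x,t) = M/(n_e·A·√(4πDt)) · exp(−(x−vt)²/(4Dt)), with n_e·A the pore (flow) area.
Plume center vt = 0.0776 × 30.5 = 2.3668 m, so the well at 1.25 m is 1.1168 m upgradient of the peak.
√(4πDt) = 2.044 m, giving peak height M/(n_e·A·√(4πDt)) = 2.68/(0.21 × 10.6 × 2.044) = 0.5890 kg/m³.
(x−vt)²/(4Dt) = (-1.1168)²/(4 × 0.0109 × 30.5) = 0.9379; exp(−0.9379) = 0.3914.
C = 0.5890 × 0.3914 = 0.231 kg/m³.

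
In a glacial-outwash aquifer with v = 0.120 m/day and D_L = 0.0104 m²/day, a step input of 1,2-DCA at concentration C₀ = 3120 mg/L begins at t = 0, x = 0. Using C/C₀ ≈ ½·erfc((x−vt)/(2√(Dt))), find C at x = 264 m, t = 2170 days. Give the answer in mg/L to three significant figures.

924 mg/L

For a continuous step input, C/C₀ ≈ ½·erfc((x−vt)/(2√(Dt))).
vt = 0.120 × 2170 = 260.4 m and 2√(Dt) = 2√(0.0104 × 2170) = 9.501 m.
Argument (x−vt)/(2√(Dt)) = (264 − 260.4)/9.501 = 0.3789; ½·erfc(0.3789) = 0.2960.
C = 3120 × 0.2960 = 924 mg/L.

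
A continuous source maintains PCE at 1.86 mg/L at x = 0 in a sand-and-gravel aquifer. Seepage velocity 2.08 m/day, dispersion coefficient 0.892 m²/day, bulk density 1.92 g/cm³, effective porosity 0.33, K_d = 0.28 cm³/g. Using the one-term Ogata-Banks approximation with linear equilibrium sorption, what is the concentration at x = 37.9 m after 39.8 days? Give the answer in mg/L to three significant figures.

Retardation factor R = 1 + ρ_b·K_d/n = 1 + 1.92 × 0.28/0.33 = 2.629.
Sorption retards both mechanisms: v_R = v/R = 0.7912 m/day, D_R = D/R = 0.3393 m²/day.
v_R·t = 0.7912 × 39.8 = 31.48976 m; 2√(D_R t) = 7.350 m; argument = (37.9 − 31.48976)/7.350 = 0.8721.
C = C₀ × ½·erfc(0.8721) = 1.86 × 0.1087 = 0.202 mg/L.

0.202 mg/L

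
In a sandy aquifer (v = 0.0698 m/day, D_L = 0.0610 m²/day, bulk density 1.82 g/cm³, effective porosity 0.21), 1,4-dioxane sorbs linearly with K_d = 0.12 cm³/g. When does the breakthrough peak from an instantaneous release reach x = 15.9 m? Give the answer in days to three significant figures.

440 days

Retardation factor R = 1 + ρ_b·K_d/n = 1 + 1.82 × 0.12/0.21 = 2.040.
Sorption retards both mechanisms: v_R = v/R = 0.03422 m/day, D_R = D/R = 0.02990 m²/day.
Peak time from v_R²t² + 2D_R t − x² = 0: t = (√(D_R² + v_R²x²) − D_R)/v_R².
√(D_R² + v_R²x²) = √(0.02990² + 0.03422² × 15.9²) = 0.5449; v_R² = 0.001171.
t = (0.5449 − 0.02990)/0.001171 = 440 days.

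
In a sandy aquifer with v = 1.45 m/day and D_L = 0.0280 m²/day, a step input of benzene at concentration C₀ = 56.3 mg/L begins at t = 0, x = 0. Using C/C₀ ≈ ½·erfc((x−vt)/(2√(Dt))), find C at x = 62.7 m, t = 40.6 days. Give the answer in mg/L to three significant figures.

For a continuous step input, C/C₀ ≈ ½·erfc((x−vt)/(2√(Dt))).
vt = 1.45 × 40.6 = 58.87 m and 2√(Dt) = 2√(0.0280 × 40.6) = 2.132 m.
Argument (x−vt)/(2√(Dt)) = (62.7 − 58.87)/2.132 = 1.796; ½·erfc(1.796) = 0.005544.
C = 56.3 × 0.005544 = 0.312 mg/L.

0.312 mg/L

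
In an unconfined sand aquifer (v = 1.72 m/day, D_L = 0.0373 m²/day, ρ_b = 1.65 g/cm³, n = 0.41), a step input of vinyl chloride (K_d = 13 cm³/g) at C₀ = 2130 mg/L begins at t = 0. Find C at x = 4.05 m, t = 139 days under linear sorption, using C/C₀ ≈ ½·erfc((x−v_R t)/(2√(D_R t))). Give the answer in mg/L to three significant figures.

1780 mg/L

Retardation factor R = 1 + ρ_b·K_d/n = 1 + 1.65 × 13/0.41 = 53.32.
Sorption retards both mechanisms: v_R = v/R = 0.03226 m/day, D_R = D/R = 0.0006995 m²/day.
v_R·t = 0.03226 × 139 = 4.48414 m; 2√(D_R t) = 0.6236 m; argument = (4.05 − 4.48414)/0.6236 = -0.6962.
C = C₀ × ½·erfc(-0.6962) = 2130 × 0.8376 = 1780 mg/L.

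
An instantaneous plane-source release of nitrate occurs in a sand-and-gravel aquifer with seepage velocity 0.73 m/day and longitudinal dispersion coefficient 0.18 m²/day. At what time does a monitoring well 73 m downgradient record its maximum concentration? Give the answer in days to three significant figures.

99.7 days

For the 1D instantaneous-source solution, setting ∂C/∂t = 0 at fixed x gives v²t² + 2Dt − x² = 0, so t = (√(D² + v²x²) − D)/v².
√(D² + v²x²) = √(0.18² + 0.73² × 73²) = 53.29; v² = 0.5329.
t = (53.29 − 0.18)/0.5329 = 99.7 days (vs. the pure-advection estimate x/v = 100 d).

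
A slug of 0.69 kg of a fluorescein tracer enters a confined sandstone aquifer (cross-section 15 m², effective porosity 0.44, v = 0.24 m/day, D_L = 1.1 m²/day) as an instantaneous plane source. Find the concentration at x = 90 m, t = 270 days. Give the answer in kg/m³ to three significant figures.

0.00100 kg/m³

For an instantaneous plane source, C(x,t) = M/(n_e·A·√(4πDt)) · exp(−(x−vt)²/(4Dt)), with n_e·A the pore (flow) area.
Plume center vt = 0.24 × 270 = 64.8 m, so the well at 90 m is 25.2 m downgradient of the peak.
√(4πDt) = 61.09 m, giving peak height M/(n_e·A·√(4πDt)) = 0.69/(0.44 × 15 × 61.09) = 0.001711 kg/m³.
(x−vt)²/(4Dt) = (25.2)²/(4 × 1.1 × 270) = 0.5345; exp(−0.5345) = 0.5860.
C = 0.001711 × 0.5860 = 0.00100 kg/m³.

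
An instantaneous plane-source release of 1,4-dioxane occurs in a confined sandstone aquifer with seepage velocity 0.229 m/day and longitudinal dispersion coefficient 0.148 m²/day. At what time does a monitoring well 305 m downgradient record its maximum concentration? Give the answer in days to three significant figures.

1330 days

For the 1D instantaneous-source solution, setting ∂C/∂t = 0 at fixed x gives v²t² + 2Dt − x² = 0, so t = (√(D² + v²x²) − D)/v².
√(D² + v²x²) = √(0.148² + 0.229² × 305²) = 69.85; v² = 0.052441.
t = (69.85 − 0.148)/0.052441 = 1330 days (vs. the pure-advection estimate x/v = 1330 d).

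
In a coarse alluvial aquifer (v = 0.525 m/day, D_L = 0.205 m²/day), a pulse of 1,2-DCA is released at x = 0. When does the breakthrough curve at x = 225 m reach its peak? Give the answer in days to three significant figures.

For the 1D instantaneous-source solution, setting ∂C/∂t = 0 at fixed x gives v²t² + 2Dt − x² = 0, so t = (√(D² + v²x²) − D)/v².
√(D² + v²x²) = √(0.205² + 0.525² × 225²) = 118.1; v² = 0.275625.
t = (118.1 − 0.205)/0.275625 = 428 days (vs. the pure-advection estimate x/v = 429 d).

428 days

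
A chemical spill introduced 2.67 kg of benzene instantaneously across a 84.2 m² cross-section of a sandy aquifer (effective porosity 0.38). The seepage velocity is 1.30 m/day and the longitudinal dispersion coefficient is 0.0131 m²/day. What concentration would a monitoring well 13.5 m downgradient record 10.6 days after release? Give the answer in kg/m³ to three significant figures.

0.0549 kg/m³

For an instantaneous plane source, C(x,t) = M/(n_e·A·√(4πDt)) · exp(−(x−vt)²/(4Dt)), with n_e·A the pore (flow) area.
Plume center vt = 1.30 × 10.6 = 13.78 m, so the well at 13.5 m is 0.28 m upgradient of the peak.
√(4πDt) = 1.321 m, giving peak height M/(n_e·A·√(4πDt)) = 2.67/(0.38 × 84.2 × 1.321) = 0.06317 kg/m³.
(x−vt)²/(4Dt) = (-0.28)²/(4 × 0.0131 × 10.6) = 0.1411; exp(−0.1411) = 0.8684.
C = 0.06317 × 0.8684 = 0.0549 kg/m³.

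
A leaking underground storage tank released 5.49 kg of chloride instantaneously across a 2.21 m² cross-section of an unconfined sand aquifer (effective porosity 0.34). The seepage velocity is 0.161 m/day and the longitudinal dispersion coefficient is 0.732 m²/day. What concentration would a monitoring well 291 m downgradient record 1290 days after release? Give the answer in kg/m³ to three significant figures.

0.0107 kg/m³

For an instantaneous plane source, C(x,t) = M/(n_e·A·√(4πDt)) · exp(−(x−vt)²/(4Dt)), with n_e·A the pore (flow) area.
Plume center vt = 0.161 × 1290 = 207.69 m, so the well at 291 m is 83.31 m downgradient of the peak.
√(4πDt) = 108.9 m, giving peak height M/(n_e·A·√(4πDt)) = 5.49/(0.34 × 2.21 × 108.9) = 0.06709 kg/m³.
(x−vt)²/(4Dt) = (83.31)²/(4 × 0.732 × 1290) = 1.838; exp(−1.838) = 0.1591.
C = 0.06709 × 0.1591 = 0.0107 kg/m³.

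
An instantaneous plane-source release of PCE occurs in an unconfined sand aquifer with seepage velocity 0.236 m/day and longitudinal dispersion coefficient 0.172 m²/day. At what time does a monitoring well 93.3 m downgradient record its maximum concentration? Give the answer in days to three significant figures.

For the 1D instantaneous-source solution, setting ∂C/∂t = 0 at fixed x gives v²t² + 2Dt − x² = 0, so t = (√(D² + v²x²) − D)/v².
√(D² + v²x²) = √(0.172² + 0.236² × 93.3²) = 22.02; v² = 0.055696.
t = (22.02 − 0.172)/0.055696 = 392 days (vs. the pure-advection estimate x/v = 395 d).

392 days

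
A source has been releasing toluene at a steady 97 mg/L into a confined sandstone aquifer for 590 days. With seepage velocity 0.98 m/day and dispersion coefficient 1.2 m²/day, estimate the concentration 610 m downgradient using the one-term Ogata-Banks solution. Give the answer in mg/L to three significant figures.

For a continuous step input, C/C₀ ≈ ½·erfc((x−vt)/(2√(Dt))).
vt = 0.98 × 590 = 578.2 m and 2√(Dt) = 2√(1.2 × 590) = 53.22 m.
Argument (x−vt)/(2√(Dt)) = (610 − 578.2)/53.22 = 0.5975; ½·erfc(0.5975) = 0.1991.
C = 97 × 0.1991 = 19.3 mg/L.

19.3 mg/L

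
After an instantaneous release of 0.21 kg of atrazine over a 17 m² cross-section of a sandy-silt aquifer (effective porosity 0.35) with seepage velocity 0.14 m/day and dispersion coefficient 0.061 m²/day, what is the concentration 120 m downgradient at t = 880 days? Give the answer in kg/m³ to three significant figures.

For an instantaneous plane source, C(x,t) = M/(n_e·A·√(4πDt)) · exp(−(x−vt)²/(4Dt)), with n_e·A the pore (flow) area.
Plume center vt = 0.14 × 880 = 123.2 m, so the well at 120 m is 3.2 m upgradient of the peak.
√(4πDt) = 25.97 m, giving peak height M/(n_e·A·√(4πDt)) = 0.21/(0.35 × 17 × 25.97) = 0.001359 kg/m³.
(x−vt)²/(4Dt) = (-3.2)²/(4 × 0.061 × 880) = 0.04769; exp(−0.04769) = 0.9534.
C = 0.001359 × 0.9534 = 0.00130 kg/m³.

0.00130 kg/m³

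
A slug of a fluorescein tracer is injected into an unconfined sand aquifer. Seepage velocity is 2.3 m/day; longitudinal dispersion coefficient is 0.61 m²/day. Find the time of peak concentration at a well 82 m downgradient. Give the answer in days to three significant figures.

35.5 days

For the 1D instantaneous-source solution, setting ∂C/∂t = 0 at fixed x gives v²t² + 2Dt − x² = 0, so t = (√(D² + v²x²) − D)/v².
√(D² + v²x²) = √(0.61² + 2.3² × 82²) = 188.6; v² = 5.29.
t = (188.6 − 0.61)/5.29 = 35.5 days (vs. the pure-advection estimate x/v = 35.7 d).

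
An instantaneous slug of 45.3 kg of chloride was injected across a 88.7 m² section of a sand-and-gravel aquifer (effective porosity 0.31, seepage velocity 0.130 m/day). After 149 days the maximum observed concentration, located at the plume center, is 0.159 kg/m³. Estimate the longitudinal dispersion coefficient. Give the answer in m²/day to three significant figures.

At the plume center C_max = M/(n_e·A·√(4πDt)), so D = M²/(4πt·(n_e·A·C_max)²).
n_e·A·C_max = 0.31 × 88.7 × 0.159 = 4.372 kg/m.
D = 45.3²/(4π × 149 × 4.372²) = 0.0573 m²/day.

0.0573 m²/day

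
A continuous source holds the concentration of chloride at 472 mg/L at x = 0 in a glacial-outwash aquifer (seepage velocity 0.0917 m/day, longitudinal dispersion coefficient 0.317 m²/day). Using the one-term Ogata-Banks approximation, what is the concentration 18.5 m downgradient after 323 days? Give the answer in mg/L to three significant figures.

369 mg/L

For a continuous step input, C/C₀ ≈ ½·erfc((x−vt)/(2√(Dt))).
vt = 0.0917 × 323 = 29.6191 m and 2√(Dt) = 2√(0.317 × 323) = 20.24 m.
Argument (x−vt)/(2√(Dt)) = (18.5 − 29.6191)/20.24 = -0.5494; ½·erfc(-0.5494) = 0.7814.
C = 472 × 0.7814 = 369 mg/L.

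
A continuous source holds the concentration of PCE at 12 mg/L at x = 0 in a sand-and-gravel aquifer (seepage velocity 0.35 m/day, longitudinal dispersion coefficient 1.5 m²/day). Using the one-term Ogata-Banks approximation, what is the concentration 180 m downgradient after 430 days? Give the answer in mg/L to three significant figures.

For a continuous step input, C/C₀ ≈ ½·erfc((x−vt)/(2√(Dt))).
vt = 0.35 × 430 = 150.5 m and 2√(Dt) = 2√(1.5 × 430) = 50.79 m.
Argument (x−vt)/(2√(Dt)) = (180 − 150.5)/50.79 = 0.5808; ½·erfc(0.5808) = 0.2057.
C = 12 × 0.2057 = 2.47 mg/L.

2.47 mg/L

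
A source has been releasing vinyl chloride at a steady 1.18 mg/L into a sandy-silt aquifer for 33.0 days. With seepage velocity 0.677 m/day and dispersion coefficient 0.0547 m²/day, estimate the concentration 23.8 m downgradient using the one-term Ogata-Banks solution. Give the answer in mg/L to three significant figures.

For a continuous step input, C/C₀ ≈ ½·erfc((x−vt)/(2√(Dt))).
vt = 0.677 × 33.0 = 22.341 m and 2√(Dt) = 2√(0.0547 × 33.0) = 2.687 m.
Argument (x−vt)/(2√(Dt)) = (23.8 − 22.341)/2.687 = 0.5430; ½·erfc(0.5430) = 0.2213.
C = 1.18 × 0.2213 = 0.261 mg/L.

0.261 mg/L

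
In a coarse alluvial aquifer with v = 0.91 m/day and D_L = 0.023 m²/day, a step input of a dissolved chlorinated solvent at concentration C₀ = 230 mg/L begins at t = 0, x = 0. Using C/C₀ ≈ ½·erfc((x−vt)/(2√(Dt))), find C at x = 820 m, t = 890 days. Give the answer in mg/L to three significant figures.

13.2 mg/L

For a continuous step input, C/C₀ ≈ ½·erfc((x−vt)/(2√(Dt))).
vt = 0.91 × 890 = 809.9 m and 2√(Dt) = 2√(0.023 × 890) = 9.049 m.
Argument (x−vt)/(2√(Dt)) = (820 − 809.9)/9.049 = 1.116; ½·erfc(1.116) = 0.05725.
C = 230 × 0.05725 = 13.2 mg/L.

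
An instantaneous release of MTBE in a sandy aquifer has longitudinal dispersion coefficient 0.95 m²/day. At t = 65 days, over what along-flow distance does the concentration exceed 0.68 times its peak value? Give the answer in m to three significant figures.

19.5 m

The plume is Gaussian with σ = √(2Dt) = √(2 × 0.95 × 65) = 11.11 m.
C/C_peak = exp(−Δx²/(2σ²)) = 0.68 ⇒ Δx = σ·√(−2 ln 0.68) = 11.11 × 0.8783 = 9.758 m.
Width = 2Δx = 19.5 m.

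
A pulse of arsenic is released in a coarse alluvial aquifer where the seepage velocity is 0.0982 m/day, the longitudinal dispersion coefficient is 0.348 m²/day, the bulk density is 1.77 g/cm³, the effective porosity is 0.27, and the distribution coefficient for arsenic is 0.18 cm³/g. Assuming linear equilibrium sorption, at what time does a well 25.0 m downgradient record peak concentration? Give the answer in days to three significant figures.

482 days

Retardation factor R = 1 + ρ_b·K_d/n = 1 + 1.77 × 0.18/0.27 = 2.180.
Sorption retards both mechanisms: v_R = v/R = 0.04505 m/day, D_R = D/R = 0.1596 m²/day.
Peak time from v_R²t² + 2D_R t − x² = 0: t = (√(D_R² + v_R²x²) − D_R)/v_R².
√(D_R² + v_R²x²) = √(0.1596² + 0.04505² × 25.0²) = 1.138; v_R² = 0.002030.
t = (1.138 − 0.1596)/0.002030 = 482 days.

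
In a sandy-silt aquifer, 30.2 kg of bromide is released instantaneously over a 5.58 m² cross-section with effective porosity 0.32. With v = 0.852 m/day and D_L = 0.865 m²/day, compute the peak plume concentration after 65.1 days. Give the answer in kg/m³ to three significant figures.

0.636 kg/m³

The peak of an instantaneous 1D plume sits at x = vt; there the Gaussian factor is 1 and C_max = M/(n_e·A·√(4πDt)), where n_e·A is the pore area the mass is dissolved in.
√(4πDt) = √(4π × 0.865 × 65.1) = 26.60 m, so C_max = 30.2/(0.32 × 5.58 × 26.60) = 0.636 kg/m³.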